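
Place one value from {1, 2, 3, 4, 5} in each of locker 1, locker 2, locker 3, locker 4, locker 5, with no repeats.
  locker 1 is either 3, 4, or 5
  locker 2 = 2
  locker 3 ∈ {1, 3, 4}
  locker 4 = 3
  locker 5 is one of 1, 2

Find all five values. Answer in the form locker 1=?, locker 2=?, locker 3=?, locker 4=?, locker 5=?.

locker 1=5, locker 2=2, locker 3=4, locker 4=3, locker 5=1

locker 2 must be 2 (only option left). Eliminate 2 elsewhere: locker 5.
locker 4 has just one choice, so locker 4 = 3. Eliminate 3 elsewhere: locker 1, locker 3.
That leaves locker 5 = 1. Remove 1 from locker 3.
locker 3 has just one choice, so locker 3 = 4. Remove 4 from locker 1.
locker 1's domain is down to {5}, so locker 1 = 5.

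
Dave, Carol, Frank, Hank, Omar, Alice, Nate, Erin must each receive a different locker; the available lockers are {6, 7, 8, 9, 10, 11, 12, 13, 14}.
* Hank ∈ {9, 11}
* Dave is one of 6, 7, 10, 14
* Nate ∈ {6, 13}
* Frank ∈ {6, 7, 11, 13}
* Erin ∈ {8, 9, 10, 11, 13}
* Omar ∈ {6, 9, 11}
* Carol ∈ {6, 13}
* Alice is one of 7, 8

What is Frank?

7

The 8 variables together cover exactly {6, 7, 8, 9, 10, 11, 13, 14} — 8 values for 8 variables — and 14 appears only in Dave's list, so Dave = 14.
Among the 7 still-open variables, 10 fits only Erin (and all 7 values in {6, 7, 8, 9, 10, 11, 13} must be used), so Erin = 10.
The 6 still-open variables together cover exactly {6, 7, 8, 9, 11, 13} — 6 values for 6 variables — and 8 appears only in Alice's list, so Alice = 8.
Among the 5 still-open variables, 7 fits only Frank (and all 5 values in {6, 7, 9, 11, 13} must be used), so Frank = 7.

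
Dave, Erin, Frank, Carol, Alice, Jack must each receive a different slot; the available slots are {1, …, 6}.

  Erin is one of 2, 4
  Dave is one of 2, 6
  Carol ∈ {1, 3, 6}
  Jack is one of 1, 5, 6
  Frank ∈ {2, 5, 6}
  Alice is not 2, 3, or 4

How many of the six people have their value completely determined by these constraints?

2

The 6 variables together cover exactly {1, 2, 3, 4, 5, 6} — 6 values for 6 variables — and 3 appears only in Carol's list, so Carol = 3.
The 5 still-open variables draw from only 5 values {1, 2, 4, 5, 6}, so each is used; only Erin can be 4, hence Erin = 4.
Determined: Erin=4, Carol=3. The other people each still have more than one consistent value. That makes 2.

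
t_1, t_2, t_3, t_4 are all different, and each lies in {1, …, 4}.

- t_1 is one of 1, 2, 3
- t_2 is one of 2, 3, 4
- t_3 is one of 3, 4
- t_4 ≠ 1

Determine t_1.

The 4 variables draw from only 4 values {1, 2, 3, 4}, so each is used; only t_1 can be 1, hence t_1 = 1.

1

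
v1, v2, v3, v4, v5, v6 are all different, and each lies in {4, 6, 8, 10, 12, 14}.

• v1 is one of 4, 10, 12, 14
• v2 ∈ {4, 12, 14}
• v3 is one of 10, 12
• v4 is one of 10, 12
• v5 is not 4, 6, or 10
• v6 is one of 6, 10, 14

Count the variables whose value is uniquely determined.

The 6 variables together cover exactly {4, 6, 8, 10, 12, 14} — 6 values for 6 variables — and 6 appears only in v6's list, so v6 = 6.
The 5 still-open variables together cover exactly {4, 8, 10, 12, 14} — 5 values for 5 variables — and 8 appears only in v5's list, so v5 = 8.
The 2 variables v3 and v4 are confined to {10, 12}, which locks those values in; drop them from v1, v2.
Determined: v5=8, v6=6. The other variables each still have more than one consistent value. That makes 2.

2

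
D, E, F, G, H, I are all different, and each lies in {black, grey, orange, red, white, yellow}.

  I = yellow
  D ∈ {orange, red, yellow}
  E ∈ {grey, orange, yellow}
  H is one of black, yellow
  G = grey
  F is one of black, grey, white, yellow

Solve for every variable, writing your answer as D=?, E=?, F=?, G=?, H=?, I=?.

G's domain is down to {grey}, so G = grey. So E, F can't be grey.
I has just one choice, so I = yellow. Remove yellow from D, E, F, H.
E has just one choice, so E = orange. Eliminate orange elsewhere: D.
H must be black (only option left). Eliminate black elsewhere: F.
D's domain is down to {red}, so D = red.
F must be white (only option left).

D=red, E=orange, F=white, G=grey, H=black, I=yellow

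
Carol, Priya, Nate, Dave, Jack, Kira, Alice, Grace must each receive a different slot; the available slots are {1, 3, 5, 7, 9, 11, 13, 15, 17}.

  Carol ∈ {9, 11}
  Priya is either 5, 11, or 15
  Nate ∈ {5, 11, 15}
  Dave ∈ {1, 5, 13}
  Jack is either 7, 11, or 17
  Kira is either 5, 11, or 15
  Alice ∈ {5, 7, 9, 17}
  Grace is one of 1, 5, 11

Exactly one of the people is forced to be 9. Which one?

Carol

The 8 variables draw from only 8 values {1, 5, 7, 9, 11, 13, 15, 17}, so each is used; only Dave can be 13, hence Dave = 13.
Among the 7 still-open variables, 1 fits only Grace (and all 7 values in {1, 5, 7, 9, 11, 15, 17} must be used), so Grace = 1.
Priya, Nate, Kira between them cover only {5, 11, 15} — a naked triple. Remove those values from Carol, Jack, Alice.
So 9 goes to Carol.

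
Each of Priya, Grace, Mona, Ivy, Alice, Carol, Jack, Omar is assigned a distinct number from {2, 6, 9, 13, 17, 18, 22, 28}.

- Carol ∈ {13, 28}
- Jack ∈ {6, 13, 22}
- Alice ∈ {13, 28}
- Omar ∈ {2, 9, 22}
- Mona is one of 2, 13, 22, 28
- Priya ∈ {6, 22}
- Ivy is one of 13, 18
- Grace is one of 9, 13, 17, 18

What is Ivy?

The 8 variables draw from only 8 values {2, 6, 9, 13, 17, 18, 22, 28}, so each is used; only Grace can be 17, hence Grace = 17.
Among the 7 still-open variables, 9 fits only Omar (and all 7 values in {2, 6, 9, 13, 18, 22, 28} must be used), so Omar = 9.
The 6 still-open variables draw from only 6 values {2, 6, 13, 18, 22, 28}, so each is used; only Mona can be 2, hence Mona = 2.
Among the 5 still-open variables, 18 fits only Ivy (and all 5 values in {6, 13, 18, 22, 28} must be used), so Ivy = 18.

18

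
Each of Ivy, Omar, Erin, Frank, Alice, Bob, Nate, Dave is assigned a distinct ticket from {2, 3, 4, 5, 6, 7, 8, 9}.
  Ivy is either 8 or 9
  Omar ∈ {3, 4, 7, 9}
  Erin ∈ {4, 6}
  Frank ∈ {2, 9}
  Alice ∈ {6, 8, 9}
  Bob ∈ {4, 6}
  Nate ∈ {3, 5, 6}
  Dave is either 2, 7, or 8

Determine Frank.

The 8 variables draw from only 8 values {2, 3, 4, 5, 6, 7, 8, 9}, so each is used; only Nate can be 5, hence Nate = 5.
Among the 7 still-open variables, 3 fits only Omar (and all 7 values in {2, 3, 4, 6, 7, 8, 9} must be used), so Omar = 3.
The 6 still-open variables together cover exactly {2, 4, 6, 7, 8, 9} — 6 values for 6 variables — and 7 appears only in Dave's list, so Dave = 7.
The 5 still-open variables together cover exactly {2, 4, 6, 8, 9} — 5 values for 5 variables — and 2 appears only in Frank's list, so Frank = 2.

2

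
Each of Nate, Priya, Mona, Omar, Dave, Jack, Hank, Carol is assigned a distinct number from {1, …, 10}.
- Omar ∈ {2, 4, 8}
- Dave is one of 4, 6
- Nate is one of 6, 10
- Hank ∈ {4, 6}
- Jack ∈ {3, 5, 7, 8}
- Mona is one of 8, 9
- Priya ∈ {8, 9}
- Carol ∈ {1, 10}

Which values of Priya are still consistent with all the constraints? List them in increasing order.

8, 9

Priya and Mona between them cover only {8, 9} — a naked pair. Remove those values from Omar, Jack.
Dave and Hank share exactly the 2 values {4, 6}; by pigeonhole those values go to them, so strike 4, 6 from Nate, Omar.
Nate must be 10 (only option left). Strike 10 from Carol.
Omar's domain is down to {2}, so Omar = 2.
Carol has just one choice, so Carol = 1.
No further eliminations apply; Priya can still be any of 8, 9.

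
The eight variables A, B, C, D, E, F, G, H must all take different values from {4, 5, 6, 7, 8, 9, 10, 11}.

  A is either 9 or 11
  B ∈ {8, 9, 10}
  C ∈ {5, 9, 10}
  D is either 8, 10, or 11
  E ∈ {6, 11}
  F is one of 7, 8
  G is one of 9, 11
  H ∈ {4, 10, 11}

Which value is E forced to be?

6

Among the 8 variables, 4 fits only H (and all 8 values in {4, 5, 6, 7, 8, 9, 10, 11} must be used), so H = 4.
The 7 still-open variables together cover exactly {5, 6, 7, 8, 9, 10, 11} — 7 values for 7 variables — and 5 appears only in C's list, so C = 5.
The 6 still-open variables draw from only 6 values {6, 7, 8, 9, 10, 11}, so each is used; only E can be 6, hence E = 6.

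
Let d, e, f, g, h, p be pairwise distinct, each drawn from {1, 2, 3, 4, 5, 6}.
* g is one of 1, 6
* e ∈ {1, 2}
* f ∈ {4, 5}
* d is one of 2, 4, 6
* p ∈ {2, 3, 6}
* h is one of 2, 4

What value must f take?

5

The 6 variables together cover exactly {1, 2, 3, 4, 5, 6} — 6 values for 6 variables — and 3 appears only in p's list, so p = 3.
The 5 still-open variables together cover exactly {1, 2, 4, 5, 6} — 5 values for 5 variables — and 5 appears only in f's list, so f = 5.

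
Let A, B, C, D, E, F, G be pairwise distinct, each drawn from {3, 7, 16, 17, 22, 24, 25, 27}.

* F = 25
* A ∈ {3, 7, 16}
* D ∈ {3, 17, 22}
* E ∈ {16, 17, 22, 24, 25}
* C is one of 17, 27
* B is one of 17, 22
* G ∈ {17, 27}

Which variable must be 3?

F's domain is down to {25}, so F = 25. Remove 25 from E.
The 2 variables C and G are confined to {17, 27}, which locks those values in; drop them from B, D, E.
B's domain is down to {22}, so B = 22. Strike 22 from D, E.
So 3 goes to D.

D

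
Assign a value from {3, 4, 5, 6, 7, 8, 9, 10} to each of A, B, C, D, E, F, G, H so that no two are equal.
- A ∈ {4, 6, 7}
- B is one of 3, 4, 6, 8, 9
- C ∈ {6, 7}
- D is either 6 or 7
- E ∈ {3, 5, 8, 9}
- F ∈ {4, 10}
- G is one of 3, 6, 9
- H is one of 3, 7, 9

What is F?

10

The 8 variables draw from only 8 values {3, 4, 5, 6, 7, 8, 9, 10}, so each is used; only E can be 5, hence E = 5.
The 7 still-open variables draw from only 7 values {3, 4, 6, 7, 8, 9, 10}, so each is used; only B can be 8, hence B = 8.
The 6 still-open variables draw from only 6 values {3, 4, 6, 7, 9, 10}, so each is used; only F can be 10, hence F = 10.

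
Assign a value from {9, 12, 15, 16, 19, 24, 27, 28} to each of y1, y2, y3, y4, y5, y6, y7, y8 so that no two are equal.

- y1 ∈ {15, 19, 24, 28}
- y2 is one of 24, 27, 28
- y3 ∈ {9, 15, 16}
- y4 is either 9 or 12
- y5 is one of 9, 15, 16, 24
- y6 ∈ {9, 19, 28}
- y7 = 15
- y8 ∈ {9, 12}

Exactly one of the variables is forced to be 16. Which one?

y3

y7 has just one choice, so y7 = 15. Remove 15 from y1, y3, y5.
The 7 still-open variables draw from only 7 values {9, 12, 16, 19, 24, 27, 28}, so each is used; only y2 can be 27, hence y2 = 27.
y4 and y8 share exactly the 2 values {9, 12}; by pigeonhole those values go to them, so strike 9, 12 from y3, y5, y6.
So 16 goes to y3.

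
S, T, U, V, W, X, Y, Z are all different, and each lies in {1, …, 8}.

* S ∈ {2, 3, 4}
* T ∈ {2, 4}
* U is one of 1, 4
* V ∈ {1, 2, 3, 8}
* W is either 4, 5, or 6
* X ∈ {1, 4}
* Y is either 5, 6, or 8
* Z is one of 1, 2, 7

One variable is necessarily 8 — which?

The 8 variables together cover exactly {1, 2, 3, 4, 5, 6, 7, 8} — 8 values for 8 variables — and 7 appears only in Z's list, so Z = 7.
The 2 variables U and X are confined to {1, 4}, which locks those values in; drop them from S, T, V, W.
T has just one choice, so T = 2. Eliminate 2 elsewhere: S, V.
That leaves S = 3. So V can't be 3.
So 8 goes to V.

V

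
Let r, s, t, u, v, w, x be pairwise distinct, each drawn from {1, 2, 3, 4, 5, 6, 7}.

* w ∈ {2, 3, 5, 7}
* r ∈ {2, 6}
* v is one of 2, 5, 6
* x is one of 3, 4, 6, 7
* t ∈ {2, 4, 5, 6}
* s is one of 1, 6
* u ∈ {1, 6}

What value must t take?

4

The 2 variables s and u are confined to {1, 6}, which locks those values in; drop them from r, t, v, x.
r must be 2 (only option left). So t, v, w can't be 2.
v's domain is down to {5}, so v = 5. So t, w can't be 5.
So t = 4.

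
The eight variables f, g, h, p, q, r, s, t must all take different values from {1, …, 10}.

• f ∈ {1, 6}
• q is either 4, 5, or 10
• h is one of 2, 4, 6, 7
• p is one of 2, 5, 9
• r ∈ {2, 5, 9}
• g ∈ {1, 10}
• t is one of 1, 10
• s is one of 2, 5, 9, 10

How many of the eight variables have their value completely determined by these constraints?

3

The 8 variables draw from only 8 values {1, 2, 4, 5, 6, 7, 9, 10}, so each is used; only h can be 7, hence h = 7.
The 7 still-open variables draw from only 7 values {1, 2, 4, 5, 6, 9, 10}, so each is used; only q can be 4, hence q = 4.
Among the 6 still-open variables, 6 fits only f (and all 6 values in {1, 2, 5, 6, 9, 10} must be used), so f = 6.
g and t between them cover only {1, 10} — a naked pair. Remove those values from s.
Determined: f=6, h=7, q=4. The other variables each still have more than one consistent value. That makes 3.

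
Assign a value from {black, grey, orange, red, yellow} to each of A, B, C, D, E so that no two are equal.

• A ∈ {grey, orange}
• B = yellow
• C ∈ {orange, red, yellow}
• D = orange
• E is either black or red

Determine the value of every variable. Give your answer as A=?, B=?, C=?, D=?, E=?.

B must be yellow (only option left). Remove yellow from C.
D must be orange (only option left). Remove orange from A, C.
That leaves A = grey.
C must be red (only option left). Remove red from E.
E's domain is down to {black}, so E = black.

A=grey, B=yellow, C=red, D=orange, E=black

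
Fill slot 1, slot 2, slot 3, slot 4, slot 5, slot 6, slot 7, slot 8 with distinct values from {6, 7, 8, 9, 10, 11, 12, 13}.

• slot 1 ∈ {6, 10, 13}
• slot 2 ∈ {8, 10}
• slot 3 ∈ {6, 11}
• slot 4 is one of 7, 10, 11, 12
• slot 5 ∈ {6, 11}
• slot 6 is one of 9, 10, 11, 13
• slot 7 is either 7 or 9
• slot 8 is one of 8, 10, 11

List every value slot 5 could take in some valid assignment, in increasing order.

6, 11

The 8 variables together cover exactly {6, 7, 8, 9, 10, 11, 12, 13} — 8 values for 8 variables — and 12 appears only in slot 4's list, so slot 4 = 12.
Among the 7 still-open variables, 7 fits only slot 7 (and all 7 values in {6, 7, 8, 9, 10, 11, 13} must be used), so slot 7 = 7.
The 6 still-open variables draw from only 6 values {6, 8, 9, 10, 11, 13}, so each is used; only slot 6 can be 9, hence slot 6 = 9.
The 5 still-open variables together cover exactly {6, 8, 10, 11, 13} — 5 values for 5 variables — and 13 appears only in slot 1's list, so slot 1 = 13.
slot 3 and slot 5 between them cover only {6, 11} — a naked pair. Remove those values from slot 8.
No further eliminations apply; slot 5 can still be any of 6, 11.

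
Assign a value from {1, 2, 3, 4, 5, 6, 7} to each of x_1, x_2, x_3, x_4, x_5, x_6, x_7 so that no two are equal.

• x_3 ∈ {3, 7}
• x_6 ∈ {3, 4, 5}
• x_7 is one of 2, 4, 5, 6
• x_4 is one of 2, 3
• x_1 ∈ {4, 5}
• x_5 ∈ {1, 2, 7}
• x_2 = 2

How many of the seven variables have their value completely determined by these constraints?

x_2's domain is down to {2}, so x_2 = 2. Remove 2 from x_4, x_5, x_7.
x_4 must be 3 (only option left). So x_3, x_6 can't be 3.
x_3 must be 7 (only option left). Remove 7 from x_5.
That leaves x_5 = 1.
The 3 still-open variables together cover exactly {4, 5, 6} — 3 values for 3 variables — and 6 appears only in x_7's list, so x_7 = 6.
Determined: x_2=2, x_3=7, x_4=3, x_5=1, x_7=6. The other variables each still have more than one consistent value. That makes 5.

5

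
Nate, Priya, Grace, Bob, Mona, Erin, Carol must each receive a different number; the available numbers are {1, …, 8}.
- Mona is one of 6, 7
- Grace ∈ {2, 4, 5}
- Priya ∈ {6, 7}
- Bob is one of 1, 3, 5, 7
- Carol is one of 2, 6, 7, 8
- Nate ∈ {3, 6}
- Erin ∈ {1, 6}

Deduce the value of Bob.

5

The 2 variables Priya and Mona are confined to {6, 7}, which locks those values in; drop them from Nate, Bob, Erin, Carol.
Nate's domain is down to {3}, so Nate = 3. Remove 3 from Bob.
Erin's domain is down to {1}, so Erin = 1. Eliminate 1 elsewhere: Bob.
So Bob = 5.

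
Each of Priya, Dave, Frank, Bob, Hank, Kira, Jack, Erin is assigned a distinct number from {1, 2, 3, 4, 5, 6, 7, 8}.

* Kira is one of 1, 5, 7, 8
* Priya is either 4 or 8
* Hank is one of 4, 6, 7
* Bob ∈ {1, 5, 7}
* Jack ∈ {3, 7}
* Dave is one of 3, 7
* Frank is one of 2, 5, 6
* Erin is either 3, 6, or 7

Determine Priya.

8

The 8 variables draw from only 8 values {1, 2, 3, 4, 5, 6, 7, 8}, so each is used; only Frank can be 2, hence Frank = 2.
Dave and Jack between them cover only {3, 7} — a naked pair. Remove those values from Bob, Hank, Kira, Erin.
Erin has just one choice, so Erin = 6. Remove 6 from Hank.
That leaves Hank = 4. Remove 4 from Priya.
So Priya = 8.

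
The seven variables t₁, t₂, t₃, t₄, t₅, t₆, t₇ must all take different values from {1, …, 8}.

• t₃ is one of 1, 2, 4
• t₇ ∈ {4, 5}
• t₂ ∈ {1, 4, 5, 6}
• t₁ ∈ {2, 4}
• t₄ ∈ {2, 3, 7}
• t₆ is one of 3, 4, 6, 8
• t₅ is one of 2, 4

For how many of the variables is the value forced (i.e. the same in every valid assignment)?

3

The 2 variables t₁ and t₅ are confined to {2, 4}, which locks those values in; drop them from t₂, t₃, t₄, t₆, t₇.
t₃ has just one choice, so t₃ = 1. So t₂ can't be 1.
t₇'s domain is down to {5}, so t₇ = 5. Strike 5 from t₂.
t₂'s domain is down to {6}, so t₂ = 6. So t₆ can't be 6.
Determined: t₂=6, t₃=1, t₇=5. The other variables each still have more than one consistent value. That makes 3.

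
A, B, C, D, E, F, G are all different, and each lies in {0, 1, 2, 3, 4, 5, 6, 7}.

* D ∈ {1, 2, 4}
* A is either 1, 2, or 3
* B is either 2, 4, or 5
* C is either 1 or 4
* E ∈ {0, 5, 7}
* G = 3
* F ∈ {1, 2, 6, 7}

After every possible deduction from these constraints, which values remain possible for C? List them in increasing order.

1, 4

G has just one choice, so G = 3. Strike 3 from A.
A, C, D between them cover only {1, 2, 4} — a naked triple. Remove those values from B, F.
B must be 5 (only option left). Remove 5 from E.
No further eliminations apply; C can still be any of 1, 4.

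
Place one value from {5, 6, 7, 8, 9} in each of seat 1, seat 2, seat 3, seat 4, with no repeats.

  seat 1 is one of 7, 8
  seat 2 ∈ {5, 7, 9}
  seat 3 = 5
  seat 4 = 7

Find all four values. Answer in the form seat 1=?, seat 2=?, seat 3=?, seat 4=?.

seat 1=8, seat 2=9, seat 3=5, seat 4=7

seat 3 has just one choice, so seat 3 = 5. Remove 5 from seat 2.
seat 4 must be 7 (only option left). Eliminate 7 elsewhere: seat 1, seat 2.
That leaves seat 1 = 8.
That leaves seat 2 = 9.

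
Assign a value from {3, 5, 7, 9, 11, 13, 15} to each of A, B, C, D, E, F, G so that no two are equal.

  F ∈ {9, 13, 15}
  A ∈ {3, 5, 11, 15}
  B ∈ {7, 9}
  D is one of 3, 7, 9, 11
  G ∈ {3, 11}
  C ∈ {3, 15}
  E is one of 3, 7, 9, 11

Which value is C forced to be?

15

The 7 variables together cover exactly {3, 5, 7, 9, 11, 13, 15} — 7 values for 7 variables — and 5 appears only in A's list, so A = 5.
Among the 6 still-open variables, 13 fits only F (and all 6 values in {3, 7, 9, 11, 13, 15} must be used), so F = 13.
The 5 still-open variables together cover exactly {3, 7, 9, 11, 15} — 5 values for 5 variables — and 15 appears only in C's list, so C = 15.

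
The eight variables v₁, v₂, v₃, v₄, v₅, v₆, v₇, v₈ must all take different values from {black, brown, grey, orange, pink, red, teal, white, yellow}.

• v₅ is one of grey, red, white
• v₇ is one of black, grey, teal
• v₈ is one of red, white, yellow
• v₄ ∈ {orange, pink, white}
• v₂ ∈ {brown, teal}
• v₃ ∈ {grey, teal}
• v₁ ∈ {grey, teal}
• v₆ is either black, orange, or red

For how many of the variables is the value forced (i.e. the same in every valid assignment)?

The 2 variables v₁ and v₃ are confined to {grey, teal}, which locks those values in; drop them from v₂, v₅, v₇.
v₂ must be brown (only option left).
v₇'s domain is down to {black}, so v₇ = black. Eliminate black elsewhere: v₆.
Determined: v₂=brown, v₇=black. The other variables each still have more than one consistent value. That makes 2.

2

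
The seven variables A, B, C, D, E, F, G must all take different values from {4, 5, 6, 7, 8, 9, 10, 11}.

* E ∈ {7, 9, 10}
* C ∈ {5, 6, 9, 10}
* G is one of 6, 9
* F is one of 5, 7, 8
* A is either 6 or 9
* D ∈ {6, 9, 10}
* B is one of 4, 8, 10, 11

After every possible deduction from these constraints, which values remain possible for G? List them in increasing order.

6, 9

A and G share exactly the 2 values {6, 9}; by pigeonhole those values go to them, so strike 6, 9 from C, D, E.
That leaves D = 10. Remove 10 from B, C, E.
E must be 7 (only option left). Strike 7 from F.
C's domain is down to {5}, so C = 5. Remove 5 from F.
F must be 8 (only option left). Remove 8 from B.
No further eliminations apply; G can still be any of 6, 9.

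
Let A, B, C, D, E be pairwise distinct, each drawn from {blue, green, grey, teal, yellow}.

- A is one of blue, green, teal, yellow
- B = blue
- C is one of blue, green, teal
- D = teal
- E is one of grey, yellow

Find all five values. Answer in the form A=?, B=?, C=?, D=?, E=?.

B must be blue (only option left). Eliminate blue elsewhere: A, C.
That leaves D = teal. Strike teal from A, C.
C's domain is down to {green}, so C = green. So A can't be green.
A must be yellow (only option left). Eliminate yellow elsewhere: E.
E has just one choice, so E = grey.

A=yellow, B=blue, C=green, D=teal, E=grey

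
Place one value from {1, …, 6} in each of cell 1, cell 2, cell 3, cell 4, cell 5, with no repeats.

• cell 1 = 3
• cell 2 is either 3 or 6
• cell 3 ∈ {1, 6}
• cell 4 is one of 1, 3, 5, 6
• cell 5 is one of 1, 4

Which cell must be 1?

cell 1's domain is down to {3}, so cell 1 = 3. Strike 3 from cell 2, cell 4.
cell 2's domain is down to {6}, so cell 2 = 6. So cell 3, cell 4 can't be 6.
So 1 goes to cell 3.

cell 3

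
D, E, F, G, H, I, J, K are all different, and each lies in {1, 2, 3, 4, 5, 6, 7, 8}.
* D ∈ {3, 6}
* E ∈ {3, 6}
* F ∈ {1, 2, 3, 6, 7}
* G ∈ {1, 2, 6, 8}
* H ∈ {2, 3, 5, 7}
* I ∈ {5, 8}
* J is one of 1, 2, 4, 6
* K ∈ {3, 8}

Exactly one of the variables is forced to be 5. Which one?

I

The 8 variables draw from only 8 values {1, 2, 3, 4, 5, 6, 7, 8}, so each is used; only J can be 4, hence J = 4.
The 2 variables D and E are confined to {3, 6}, which locks those values in; drop them from F, G, H, K.
K has just one choice, so K = 8. Eliminate 8 elsewhere: G, I.
So 5 goes to I.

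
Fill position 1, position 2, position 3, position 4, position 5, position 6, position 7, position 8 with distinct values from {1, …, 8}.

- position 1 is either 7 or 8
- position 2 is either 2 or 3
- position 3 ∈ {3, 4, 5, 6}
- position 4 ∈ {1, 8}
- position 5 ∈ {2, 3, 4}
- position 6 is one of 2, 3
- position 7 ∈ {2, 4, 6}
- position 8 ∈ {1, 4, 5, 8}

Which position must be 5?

The 8 variables draw from only 8 values {1, 2, 3, 4, 5, 6, 7, 8}, so each is used; only position 1 can be 7, hence position 1 = 7.
position 2 and position 6 share exactly the 2 values {2, 3}; by pigeonhole those values go to them, so strike 2, 3 from position 3, position 5, position 7.
position 5 must be 4 (only option left). Strike 4 from position 3, position 7, position 8.
position 7's domain is down to {6}, so position 7 = 6. So position 3 can't be 6.
So 5 goes to position 3.

position 3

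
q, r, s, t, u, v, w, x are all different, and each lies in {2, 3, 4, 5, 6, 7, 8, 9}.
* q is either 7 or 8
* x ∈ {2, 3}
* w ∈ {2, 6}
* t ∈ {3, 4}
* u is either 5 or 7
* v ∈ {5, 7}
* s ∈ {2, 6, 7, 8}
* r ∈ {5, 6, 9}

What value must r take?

9

Among the 8 variables, 4 fits only t (and all 8 values in {2, 3, 4, 5, 6, 7, 8, 9} must be used), so t = 4.
Among the 7 still-open variables, 3 fits only x (and all 7 values in {2, 3, 5, 6, 7, 8, 9} must be used), so x = 3.
The 6 still-open variables draw from only 6 values {2, 5, 6, 7, 8, 9}, so each is used; only r can be 9, hence r = 9.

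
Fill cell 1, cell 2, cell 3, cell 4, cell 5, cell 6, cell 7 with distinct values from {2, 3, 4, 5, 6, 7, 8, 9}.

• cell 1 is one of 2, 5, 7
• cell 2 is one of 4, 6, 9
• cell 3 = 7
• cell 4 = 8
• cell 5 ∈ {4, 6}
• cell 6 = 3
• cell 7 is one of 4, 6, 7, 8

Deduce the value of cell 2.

9

cell 3 must be 7 (only option left). Remove 7 from cell 1, cell 7.
That leaves cell 4 = 8. Strike 8 from cell 7.
cell 6 has just one choice, so cell 6 = 3.
cell 5 and cell 7 between them cover only {4, 6} — a naked pair. Remove those values from cell 2.
So cell 2 = 9.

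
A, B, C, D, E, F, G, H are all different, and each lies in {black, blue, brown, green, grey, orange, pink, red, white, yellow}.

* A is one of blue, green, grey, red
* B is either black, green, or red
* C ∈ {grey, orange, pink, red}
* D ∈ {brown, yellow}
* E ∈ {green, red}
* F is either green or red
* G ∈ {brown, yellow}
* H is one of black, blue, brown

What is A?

The 2 variables D and G are confined to {brown, yellow}, which locks those values in; drop them from H.
E and F share exactly the 2 values {green, red}; by pigeonhole those values go to them, so strike green, red from A, B, C.
B's domain is down to {black}, so B = black. Strike black from H.
That leaves H = blue. Strike blue from A.
So A = grey.

grey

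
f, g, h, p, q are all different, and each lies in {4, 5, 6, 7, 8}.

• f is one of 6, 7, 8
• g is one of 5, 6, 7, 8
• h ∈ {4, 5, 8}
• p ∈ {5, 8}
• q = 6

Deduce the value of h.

4

q must be 6 (only option left). Remove 6 from f, g.
The 4 still-open variables together cover exactly {4, 5, 7, 8} — 4 values for 4 variables — and 4 appears only in h's list, so h = 4.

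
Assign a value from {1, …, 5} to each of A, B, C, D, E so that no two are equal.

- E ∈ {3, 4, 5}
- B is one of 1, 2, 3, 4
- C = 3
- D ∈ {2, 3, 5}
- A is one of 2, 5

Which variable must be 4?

E

C has just one choice, so C = 3. Eliminate 3 elsewhere: B, D, E.
The 4 still-open variables draw from only 4 values {1, 2, 4, 5}, so each is used; only B can be 1, hence B = 1.
The 3 still-open variables together cover exactly {2, 4, 5} — 3 values for 3 variables — and 4 appears only in E's list, so E = 4.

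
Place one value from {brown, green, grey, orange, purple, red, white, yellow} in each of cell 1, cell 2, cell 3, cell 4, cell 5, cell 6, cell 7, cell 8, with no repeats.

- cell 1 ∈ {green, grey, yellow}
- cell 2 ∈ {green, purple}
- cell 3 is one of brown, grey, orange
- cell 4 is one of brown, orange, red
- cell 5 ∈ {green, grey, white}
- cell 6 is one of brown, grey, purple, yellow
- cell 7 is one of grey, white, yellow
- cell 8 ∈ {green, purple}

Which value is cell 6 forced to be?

The 8 variables draw from only 8 values {brown, green, grey, orange, purple, red, white, yellow}, so each is used; only cell 4 can be red, hence cell 4 = red.
The 7 still-open variables draw from only 7 values {brown, green, grey, orange, purple, white, yellow}, so each is used; only cell 3 can be orange, hence cell 3 = orange.
The 6 still-open variables together cover exactly {brown, green, grey, purple, white, yellow} — 6 values for 6 variables — and brown appears only in cell 6's list, so cell 6 = brown.

brown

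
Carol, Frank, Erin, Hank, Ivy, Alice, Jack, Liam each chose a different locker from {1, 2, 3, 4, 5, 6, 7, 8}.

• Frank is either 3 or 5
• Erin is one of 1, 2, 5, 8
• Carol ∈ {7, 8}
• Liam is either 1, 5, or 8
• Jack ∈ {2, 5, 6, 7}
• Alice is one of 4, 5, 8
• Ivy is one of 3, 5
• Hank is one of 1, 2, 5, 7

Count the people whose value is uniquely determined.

2

Among the 8 variables, 4 fits only Alice (and all 8 values in {1, 2, 3, 4, 5, 6, 7, 8} must be used), so Alice = 4.
Among the 7 still-open variables, 6 fits only Jack (and all 7 values in {1, 2, 3, 5, 6, 7, 8} must be used), so Jack = 6.
The 2 variables Frank and Ivy are confined to {3, 5}, which locks those values in; drop them from Erin, Hank, Liam.
Determined: Alice=4, Jack=6. The other people each still have more than one consistent value. That makes 2.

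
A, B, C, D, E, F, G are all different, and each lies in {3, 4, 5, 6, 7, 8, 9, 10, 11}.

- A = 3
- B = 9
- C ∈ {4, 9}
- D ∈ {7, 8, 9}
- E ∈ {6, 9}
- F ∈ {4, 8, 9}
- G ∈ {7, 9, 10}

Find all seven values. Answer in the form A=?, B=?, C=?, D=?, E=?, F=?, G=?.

A's domain is down to {3}, so A = 3.
That leaves B = 9. Eliminate 9 elsewhere: C, D, E, F, G.
That leaves C = 4. Eliminate 4 elsewhere: F.
E has just one choice, so E = 6.
F must be 8 (only option left). Remove 8 from D.
D has just one choice, so D = 7. Remove 7 from G.
G must be 10 (only option left).

A=3, B=9, C=4, D=7, E=6, F=8, G=10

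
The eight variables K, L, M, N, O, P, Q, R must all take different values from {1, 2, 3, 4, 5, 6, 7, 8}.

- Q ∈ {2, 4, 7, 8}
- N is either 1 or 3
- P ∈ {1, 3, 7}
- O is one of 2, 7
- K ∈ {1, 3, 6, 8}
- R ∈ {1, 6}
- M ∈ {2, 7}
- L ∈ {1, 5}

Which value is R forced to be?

6

The 8 variables draw from only 8 values {1, 2, 3, 4, 5, 6, 7, 8}, so each is used; only Q can be 4, hence Q = 4.
The 7 still-open variables draw from only 7 values {1, 2, 3, 5, 6, 7, 8}, so each is used; only L can be 5, hence L = 5.
The 6 still-open variables together cover exactly {1, 2, 3, 6, 7, 8} — 6 values for 6 variables — and 8 appears only in K's list, so K = 8.
The 5 still-open variables draw from only 5 values {1, 2, 3, 6, 7}, so each is used; only R can be 6, hence R = 6.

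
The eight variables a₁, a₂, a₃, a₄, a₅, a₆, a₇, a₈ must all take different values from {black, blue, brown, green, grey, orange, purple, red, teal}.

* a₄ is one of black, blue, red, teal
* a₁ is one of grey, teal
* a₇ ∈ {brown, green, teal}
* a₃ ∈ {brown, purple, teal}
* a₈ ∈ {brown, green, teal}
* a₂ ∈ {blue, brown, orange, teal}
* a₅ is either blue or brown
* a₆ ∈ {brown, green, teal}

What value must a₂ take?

a₆, a₇, a₈ between them cover only {brown, green, teal} — a naked triple. Remove those values from a₁, a₂, a₃, a₄, a₅.
a₁ must be grey (only option left).
a₃ must be purple (only option left).
a₅ must be blue (only option left). Eliminate blue elsewhere: a₂, a₄.
So a₂ = orange.

orange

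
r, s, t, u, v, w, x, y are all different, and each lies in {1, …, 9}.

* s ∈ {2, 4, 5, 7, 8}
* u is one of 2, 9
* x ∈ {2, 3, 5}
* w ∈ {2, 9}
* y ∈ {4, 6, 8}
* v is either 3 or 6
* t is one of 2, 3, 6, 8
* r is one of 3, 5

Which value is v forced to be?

6

Among the 8 variables, 7 fits only s (and all 8 values in {2, 3, 4, 5, 6, 7, 8, 9} must be used), so s = 7.
Among the 7 still-open variables, 4 fits only y (and all 7 values in {2, 3, 4, 5, 6, 8, 9} must be used), so y = 4.
Among the 6 still-open variables, 8 fits only t (and all 6 values in {2, 3, 5, 6, 8, 9} must be used), so t = 8.
Among the 5 still-open variables, 6 fits only v (and all 5 values in {2, 3, 5, 6, 9} must be used), so v = 6.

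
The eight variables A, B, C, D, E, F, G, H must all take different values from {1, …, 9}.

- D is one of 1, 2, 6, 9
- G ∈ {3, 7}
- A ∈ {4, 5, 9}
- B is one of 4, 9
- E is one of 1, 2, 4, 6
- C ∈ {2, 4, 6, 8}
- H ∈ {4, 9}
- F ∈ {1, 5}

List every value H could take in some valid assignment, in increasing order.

The 2 variables B and H are confined to {4, 9}, which locks those values in; drop them from A, C, D, E.
A has just one choice, so A = 5. Remove 5 from F.
F has just one choice, so F = 1. So D, E can't be 1.
D and E share exactly the 2 values {2, 6}; by pigeonhole those values go to them, so strike 2, 6 from C.
C must be 8 (only option left).
No further eliminations apply; H can still be any of 4, 9.

4, 9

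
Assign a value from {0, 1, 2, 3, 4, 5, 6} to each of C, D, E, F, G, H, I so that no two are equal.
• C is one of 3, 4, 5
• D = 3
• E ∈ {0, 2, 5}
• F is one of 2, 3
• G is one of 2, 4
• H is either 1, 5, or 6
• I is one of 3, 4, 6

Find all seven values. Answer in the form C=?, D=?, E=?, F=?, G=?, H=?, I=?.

D must be 3 (only option left). Strike 3 from C, F, I.
F has just one choice, so F = 2. Remove 2 from E, G.
G has just one choice, so G = 4. So C, I can't be 4.
I has just one choice, so I = 6. Remove 6 from H.
C's domain is down to {5}, so C = 5. So E, H can't be 5.
E has just one choice, so E = 0.
H must be 1 (only option left).

C=5, D=3, E=0, F=2, G=4, H=1, I=6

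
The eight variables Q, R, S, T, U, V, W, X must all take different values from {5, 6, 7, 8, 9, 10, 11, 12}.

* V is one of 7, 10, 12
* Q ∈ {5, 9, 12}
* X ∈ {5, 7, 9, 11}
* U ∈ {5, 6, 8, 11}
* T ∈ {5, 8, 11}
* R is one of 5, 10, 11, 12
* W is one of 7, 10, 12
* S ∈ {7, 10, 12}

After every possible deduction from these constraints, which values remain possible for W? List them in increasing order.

7, 10, 12

Among the 8 variables, 6 fits only U (and all 8 values in {5, 6, 7, 8, 9, 10, 11, 12} must be used), so U = 6.
Among the 7 still-open variables, 8 fits only T (and all 7 values in {5, 7, 8, 9, 10, 11, 12} must be used), so T = 8.
The 3 variables S, V, W are confined to {7, 10, 12}, which locks those values in; drop them from Q, R, X.
No further eliminations apply; W can still be any of 7, 10, 12.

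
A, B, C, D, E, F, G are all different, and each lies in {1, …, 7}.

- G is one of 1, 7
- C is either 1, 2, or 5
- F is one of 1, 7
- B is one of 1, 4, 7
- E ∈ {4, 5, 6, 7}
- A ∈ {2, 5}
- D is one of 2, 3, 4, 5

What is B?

4

The 7 variables draw from only 7 values {1, 2, 3, 4, 5, 6, 7}, so each is used; only D can be 3, hence D = 3.
The 6 still-open variables draw from only 6 values {1, 2, 4, 5, 6, 7}, so each is used; only E can be 6, hence E = 6.
The 5 still-open variables together cover exactly {1, 2, 4, 5, 7} — 5 values for 5 variables — and 4 appears only in B's list, so B = 4.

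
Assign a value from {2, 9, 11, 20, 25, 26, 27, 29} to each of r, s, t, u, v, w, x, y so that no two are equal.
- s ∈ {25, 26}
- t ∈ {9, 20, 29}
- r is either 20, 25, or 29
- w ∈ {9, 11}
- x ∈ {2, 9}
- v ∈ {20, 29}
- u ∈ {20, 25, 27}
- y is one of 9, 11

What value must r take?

The 8 variables together cover exactly {2, 9, 11, 20, 25, 26, 27, 29} — 8 values for 8 variables — and 2 appears only in x's list, so x = 2.
The 7 still-open variables together cover exactly {9, 11, 20, 25, 26, 27, 29} — 7 values for 7 variables — and 26 appears only in s's list, so s = 26.
The 6 still-open variables draw from only 6 values {9, 11, 20, 25, 27, 29}, so each is used; only u can be 27, hence u = 27.
The 5 still-open variables draw from only 5 values {9, 11, 20, 25, 29}, so each is used; only r can be 25, hence r = 25.

25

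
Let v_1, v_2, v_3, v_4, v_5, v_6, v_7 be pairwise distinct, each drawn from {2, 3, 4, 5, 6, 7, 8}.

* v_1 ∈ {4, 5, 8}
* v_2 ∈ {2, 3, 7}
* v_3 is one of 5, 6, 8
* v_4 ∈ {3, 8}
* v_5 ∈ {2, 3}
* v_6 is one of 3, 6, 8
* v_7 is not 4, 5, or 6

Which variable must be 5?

v_3

Among the 7 variables, 4 fits only v_1 (and all 7 values in {2, 3, 4, 5, 6, 7, 8} must be used), so v_1 = 4.
The 6 still-open variables together cover exactly {2, 3, 5, 6, 7, 8} — 6 values for 6 variables — and 5 appears only in v_3's list, so v_3 = 5.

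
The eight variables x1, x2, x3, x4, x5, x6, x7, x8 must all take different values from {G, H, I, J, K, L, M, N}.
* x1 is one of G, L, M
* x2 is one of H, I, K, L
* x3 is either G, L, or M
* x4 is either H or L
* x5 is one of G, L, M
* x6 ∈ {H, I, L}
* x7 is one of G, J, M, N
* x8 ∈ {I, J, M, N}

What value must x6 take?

The 8 variables together cover exactly {G, H, I, J, K, L, M, N} — 8 values for 8 variables — and K appears only in x2's list, so x2 = K.
The 3 variables x1, x3, x5 are confined to {G, L, M}, which locks those values in; drop them from x4, x6, x7, x8.
x4 has just one choice, so x4 = H. Strike H from x6.
So x6 = I.

I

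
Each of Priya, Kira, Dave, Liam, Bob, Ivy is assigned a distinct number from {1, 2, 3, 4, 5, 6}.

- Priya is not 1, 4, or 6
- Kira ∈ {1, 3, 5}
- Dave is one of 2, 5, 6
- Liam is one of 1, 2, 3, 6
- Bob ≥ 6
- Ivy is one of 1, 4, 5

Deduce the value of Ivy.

Bob's domain is down to {6}, so Bob = 6. Remove 6 from Dave, Liam.
Among the 5 still-open variables, 4 fits only Ivy (and all 5 values in {1, 2, 3, 4, 5} must be used), so Ivy = 4.

4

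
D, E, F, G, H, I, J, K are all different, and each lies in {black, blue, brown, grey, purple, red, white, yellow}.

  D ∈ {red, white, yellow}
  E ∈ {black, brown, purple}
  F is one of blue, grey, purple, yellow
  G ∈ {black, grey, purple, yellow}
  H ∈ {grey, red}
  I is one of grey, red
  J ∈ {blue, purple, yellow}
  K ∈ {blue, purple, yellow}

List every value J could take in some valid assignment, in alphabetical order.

The 8 variables draw from only 8 values {black, blue, brown, grey, purple, red, white, yellow}, so each is used; only E can be brown, hence E = brown.
The 7 still-open variables together cover exactly {black, blue, grey, purple, red, white, yellow} — 7 values for 7 variables — and black appears only in G's list, so G = black.
The 6 still-open variables together cover exactly {blue, grey, purple, red, white, yellow} — 6 values for 6 variables — and white appears only in D's list, so D = white.
H and I between them cover only {grey, red} — a naked pair. Remove those values from F.
No further eliminations apply; J can still be any of blue, purple, yellow.

blue, purple, yellow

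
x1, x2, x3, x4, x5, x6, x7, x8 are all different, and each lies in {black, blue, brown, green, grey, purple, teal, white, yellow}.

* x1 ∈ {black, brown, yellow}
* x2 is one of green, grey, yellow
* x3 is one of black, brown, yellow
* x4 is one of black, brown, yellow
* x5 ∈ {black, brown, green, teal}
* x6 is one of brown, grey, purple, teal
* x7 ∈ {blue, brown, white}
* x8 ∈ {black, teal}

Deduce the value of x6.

x1, x3, x4 between them cover only {black, brown, yellow} — a naked triple. Remove those values from x2, x5, x6, x7, x8.
x8 must be teal (only option left). Strike teal from x5, x6.
That leaves x5 = green. Remove green from x2.
That leaves x2 = grey. Strike grey from x6.
So x6 = purple.

purple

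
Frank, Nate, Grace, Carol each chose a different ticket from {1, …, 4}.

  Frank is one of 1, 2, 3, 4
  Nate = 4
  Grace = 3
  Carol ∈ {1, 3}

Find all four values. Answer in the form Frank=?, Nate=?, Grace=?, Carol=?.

Frank=2, Nate=4, Grace=3, Carol=1

Nate has just one choice, so Nate = 4. Strike 4 from Frank.
Grace's domain is down to {3}, so Grace = 3. Strike 3 from Frank, Carol.
That leaves Carol = 1. So Frank can't be 1.
Frank must be 2 (only option left).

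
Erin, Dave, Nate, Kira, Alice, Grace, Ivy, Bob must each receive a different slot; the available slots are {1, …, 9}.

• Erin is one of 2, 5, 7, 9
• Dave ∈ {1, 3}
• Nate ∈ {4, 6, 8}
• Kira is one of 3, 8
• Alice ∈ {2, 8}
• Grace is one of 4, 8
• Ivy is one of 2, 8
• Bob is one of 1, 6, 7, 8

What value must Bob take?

Alice and Ivy share exactly the 2 values {2, 8}; by pigeonhole those values go to them, so strike 2, 8 from Erin, Nate, Kira, Grace, Bob.
Kira must be 3 (only option left). Remove 3 from Dave.
Grace has just one choice, so Grace = 4. Remove 4 from Nate.
That leaves Dave = 1. Remove 1 from Bob.
Nate's domain is down to {6}, so Nate = 6. So Bob can't be 6.
So Bob = 7.

7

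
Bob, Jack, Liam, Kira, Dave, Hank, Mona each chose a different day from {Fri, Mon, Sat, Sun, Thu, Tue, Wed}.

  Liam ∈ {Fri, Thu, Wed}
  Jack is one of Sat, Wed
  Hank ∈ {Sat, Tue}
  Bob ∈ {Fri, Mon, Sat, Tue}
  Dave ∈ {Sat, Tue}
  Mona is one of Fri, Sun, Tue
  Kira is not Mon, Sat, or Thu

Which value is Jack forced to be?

The 7 variables draw from only 7 values {Fri, Mon, Sat, Sun, Thu, Tue, Wed}, so each is used; only Bob can be Mon, hence Bob = Mon.
Among the 6 still-open variables, Thu fits only Liam (and all 6 values in {Fri, Sat, Sun, Thu, Tue, Wed} must be used), so Liam = Thu.
The 2 variables Dave and Hank are confined to {Sat, Tue}, which locks those values in; drop them from Jack, Kira, Mona.
So Jack = Wed.

Wed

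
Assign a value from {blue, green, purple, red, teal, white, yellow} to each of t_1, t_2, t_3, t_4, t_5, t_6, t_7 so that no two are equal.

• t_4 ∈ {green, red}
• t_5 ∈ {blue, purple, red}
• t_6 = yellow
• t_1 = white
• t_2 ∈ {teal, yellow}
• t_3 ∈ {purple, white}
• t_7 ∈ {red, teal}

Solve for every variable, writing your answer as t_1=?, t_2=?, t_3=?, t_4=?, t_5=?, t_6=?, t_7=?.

t_1=white, t_2=teal, t_3=purple, t_4=green, t_5=blue, t_6=yellow, t_7=red

t_1's domain is down to {white}, so t_1 = white. Remove white from t_3.
t_3 has just one choice, so t_3 = purple. Strike purple from t_5.
t_6's domain is down to {yellow}, so t_6 = yellow. Strike yellow from t_2.
t_2 has just one choice, so t_2 = teal. So t_7 can't be teal.
t_7's domain is down to {red}, so t_7 = red. So t_4, t_5 can't be red.
t_4's domain is down to {green}, so t_4 = green.
t_5's domain is down to {blue}, so t_5 = blue.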